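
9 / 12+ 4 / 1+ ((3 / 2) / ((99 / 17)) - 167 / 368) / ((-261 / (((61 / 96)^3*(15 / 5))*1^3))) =4440595589611 / 934748356608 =4.75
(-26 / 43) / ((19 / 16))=-416 / 817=-0.51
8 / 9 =0.89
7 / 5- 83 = -408 / 5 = -81.60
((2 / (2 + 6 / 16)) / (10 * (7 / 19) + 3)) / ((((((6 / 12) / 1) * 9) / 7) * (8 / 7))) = 196 / 1143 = 0.17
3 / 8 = 0.38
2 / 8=1 / 4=0.25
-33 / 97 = -0.34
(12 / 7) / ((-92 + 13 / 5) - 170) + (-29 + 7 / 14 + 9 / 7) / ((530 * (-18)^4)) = -0.01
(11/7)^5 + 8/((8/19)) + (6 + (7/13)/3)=22785463/655473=34.76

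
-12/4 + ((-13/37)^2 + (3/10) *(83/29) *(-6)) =-1593653/198505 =-8.03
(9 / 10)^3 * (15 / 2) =2187 / 400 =5.47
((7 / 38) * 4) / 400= 7 / 3800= 0.00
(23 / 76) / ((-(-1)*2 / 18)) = 2.72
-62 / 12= -31 / 6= -5.17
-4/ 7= -0.57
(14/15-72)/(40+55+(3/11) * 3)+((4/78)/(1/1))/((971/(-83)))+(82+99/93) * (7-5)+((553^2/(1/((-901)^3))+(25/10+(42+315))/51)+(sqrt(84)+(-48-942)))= -44639475968835056635753/199569630+2 * sqrt(21)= -223678702860917.40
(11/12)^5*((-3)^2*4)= 161051/6912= 23.30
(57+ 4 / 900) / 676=6413 / 76050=0.08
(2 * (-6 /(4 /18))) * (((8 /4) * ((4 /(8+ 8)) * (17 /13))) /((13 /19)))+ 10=-7031 /169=-41.60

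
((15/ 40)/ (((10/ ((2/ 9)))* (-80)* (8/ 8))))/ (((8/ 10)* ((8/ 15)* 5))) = -1/ 20480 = -0.00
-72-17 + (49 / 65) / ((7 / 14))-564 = -42347 / 65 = -651.49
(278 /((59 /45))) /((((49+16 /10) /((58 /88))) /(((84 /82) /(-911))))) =-19046475 /6132922147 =-0.00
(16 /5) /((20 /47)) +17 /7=1741 /175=9.95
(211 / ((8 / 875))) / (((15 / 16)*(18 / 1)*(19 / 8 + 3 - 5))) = 295400 / 81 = 3646.91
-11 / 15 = -0.73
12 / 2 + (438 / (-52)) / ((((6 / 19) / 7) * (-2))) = 10333 / 104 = 99.36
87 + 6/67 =87.09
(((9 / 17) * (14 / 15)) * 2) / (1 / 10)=168 / 17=9.88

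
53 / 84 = 0.63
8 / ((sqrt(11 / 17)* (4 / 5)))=10* sqrt(187) / 11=12.43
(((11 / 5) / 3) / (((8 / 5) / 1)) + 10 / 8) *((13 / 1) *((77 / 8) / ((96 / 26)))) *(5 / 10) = 533533 / 18432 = 28.95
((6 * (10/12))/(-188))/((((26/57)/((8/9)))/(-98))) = 9310/1833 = 5.08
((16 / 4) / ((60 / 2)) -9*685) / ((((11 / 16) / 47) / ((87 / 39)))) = -2016651184 / 2145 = -940163.72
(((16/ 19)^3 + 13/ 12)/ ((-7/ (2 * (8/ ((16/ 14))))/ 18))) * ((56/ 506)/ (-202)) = 5809398/ 175268027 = 0.03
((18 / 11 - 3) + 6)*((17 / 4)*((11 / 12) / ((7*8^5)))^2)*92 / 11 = 6647 / 2525440770048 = 0.00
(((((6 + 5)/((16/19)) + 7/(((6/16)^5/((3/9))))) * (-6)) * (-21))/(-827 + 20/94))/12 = -1257562033/302167584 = -4.16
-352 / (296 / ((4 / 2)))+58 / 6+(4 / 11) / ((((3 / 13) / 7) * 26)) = 3139 / 407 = 7.71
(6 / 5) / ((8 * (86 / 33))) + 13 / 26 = 959 / 1720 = 0.56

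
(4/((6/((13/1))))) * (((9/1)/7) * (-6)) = -468/7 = -66.86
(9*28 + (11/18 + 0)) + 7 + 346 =605.61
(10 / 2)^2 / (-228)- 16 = -3673 / 228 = -16.11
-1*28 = -28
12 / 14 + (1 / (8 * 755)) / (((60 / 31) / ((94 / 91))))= 14135057 / 16489200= 0.86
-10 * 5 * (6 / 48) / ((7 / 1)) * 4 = -25 / 7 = -3.57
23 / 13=1.77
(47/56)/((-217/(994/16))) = -3337/13888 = -0.24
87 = 87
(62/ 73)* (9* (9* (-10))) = -50220/ 73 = -687.95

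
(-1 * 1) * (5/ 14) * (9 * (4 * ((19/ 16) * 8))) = -855/ 7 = -122.14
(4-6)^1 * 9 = -18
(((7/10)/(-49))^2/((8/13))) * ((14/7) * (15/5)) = 39/19600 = 0.00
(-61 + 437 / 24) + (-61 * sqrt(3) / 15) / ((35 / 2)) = -1027 / 24-122 * sqrt(3) / 525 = -43.19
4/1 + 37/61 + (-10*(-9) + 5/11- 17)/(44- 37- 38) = 46533/20801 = 2.24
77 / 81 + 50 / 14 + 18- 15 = 4265 / 567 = 7.52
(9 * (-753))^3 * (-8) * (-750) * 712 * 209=-277900921616315184000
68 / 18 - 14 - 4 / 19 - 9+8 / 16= -6475 / 342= -18.93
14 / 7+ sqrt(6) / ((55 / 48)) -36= -34+ 48*sqrt(6) / 55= -31.86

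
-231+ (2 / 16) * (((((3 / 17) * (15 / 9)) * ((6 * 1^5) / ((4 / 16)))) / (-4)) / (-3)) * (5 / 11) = -172763 / 748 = -230.97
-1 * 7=-7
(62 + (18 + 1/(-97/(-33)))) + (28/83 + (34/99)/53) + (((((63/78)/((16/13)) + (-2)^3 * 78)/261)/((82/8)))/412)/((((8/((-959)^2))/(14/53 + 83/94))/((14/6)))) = -11619919289218188493/124493818833179136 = -93.34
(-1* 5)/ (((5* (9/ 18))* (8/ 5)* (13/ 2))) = -5/ 26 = -0.19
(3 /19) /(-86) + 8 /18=6509 /14706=0.44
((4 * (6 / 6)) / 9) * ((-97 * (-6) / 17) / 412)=0.04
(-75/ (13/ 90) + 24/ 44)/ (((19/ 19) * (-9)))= 24724/ 429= 57.63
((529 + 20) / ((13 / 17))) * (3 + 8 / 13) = 438651 / 169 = 2595.57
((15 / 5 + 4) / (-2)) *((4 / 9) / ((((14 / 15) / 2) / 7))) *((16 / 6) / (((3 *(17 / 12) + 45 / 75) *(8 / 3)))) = -1400 / 291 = -4.81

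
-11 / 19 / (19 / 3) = -33 / 361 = -0.09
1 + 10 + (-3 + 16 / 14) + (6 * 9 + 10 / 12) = 2687 / 42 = 63.98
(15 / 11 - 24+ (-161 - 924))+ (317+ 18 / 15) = -43419 / 55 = -789.44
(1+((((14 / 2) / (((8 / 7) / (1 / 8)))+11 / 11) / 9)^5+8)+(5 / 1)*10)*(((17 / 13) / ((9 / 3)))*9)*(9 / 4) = 63593904322252609 / 122110215192576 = 520.79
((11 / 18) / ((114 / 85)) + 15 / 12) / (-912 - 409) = -875 / 677673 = -0.00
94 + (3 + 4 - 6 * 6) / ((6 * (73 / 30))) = 6717 / 73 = 92.01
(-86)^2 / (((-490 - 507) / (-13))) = 96148 / 997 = 96.44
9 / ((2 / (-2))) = -9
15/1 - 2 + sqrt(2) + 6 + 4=sqrt(2) + 23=24.41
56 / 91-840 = -10912 / 13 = -839.38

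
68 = 68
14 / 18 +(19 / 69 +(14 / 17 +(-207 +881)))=2378410 / 3519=675.88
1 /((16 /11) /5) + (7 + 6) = 16.44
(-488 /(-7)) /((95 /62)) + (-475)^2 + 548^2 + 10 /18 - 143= 3147104839 /5985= 525832.05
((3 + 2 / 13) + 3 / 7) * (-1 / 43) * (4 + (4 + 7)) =-4890 / 3913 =-1.25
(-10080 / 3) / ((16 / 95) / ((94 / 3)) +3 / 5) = -5000800 / 901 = -5550.28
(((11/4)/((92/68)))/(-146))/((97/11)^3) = -248897/12259023736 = -0.00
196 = 196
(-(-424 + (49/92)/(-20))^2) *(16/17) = -608726083681/3597200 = -169222.20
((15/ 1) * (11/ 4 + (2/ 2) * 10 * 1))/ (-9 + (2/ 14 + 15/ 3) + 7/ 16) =-21420/ 383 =-55.93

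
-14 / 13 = -1.08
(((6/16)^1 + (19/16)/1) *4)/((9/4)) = 25/9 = 2.78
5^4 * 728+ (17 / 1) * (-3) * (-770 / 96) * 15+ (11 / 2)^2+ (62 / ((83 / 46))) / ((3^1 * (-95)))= 174542133013 / 378480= 461166.07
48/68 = 12/17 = 0.71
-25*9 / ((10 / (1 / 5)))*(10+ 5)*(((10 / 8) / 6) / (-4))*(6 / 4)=675 / 128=5.27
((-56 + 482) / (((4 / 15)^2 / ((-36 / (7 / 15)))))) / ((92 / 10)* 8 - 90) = 32349375 / 1148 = 28178.90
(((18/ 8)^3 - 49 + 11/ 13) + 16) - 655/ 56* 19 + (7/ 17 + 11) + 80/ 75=-342345307/ 1485120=-230.52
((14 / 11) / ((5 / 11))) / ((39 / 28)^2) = 10976 / 7605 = 1.44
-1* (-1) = 1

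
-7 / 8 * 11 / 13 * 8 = -77 / 13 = -5.92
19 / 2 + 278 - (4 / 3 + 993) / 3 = -43.94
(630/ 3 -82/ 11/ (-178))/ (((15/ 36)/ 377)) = 930274644/ 4895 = 190045.89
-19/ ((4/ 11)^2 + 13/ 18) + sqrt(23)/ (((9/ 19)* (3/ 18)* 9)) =-41382/ 1861 + 38* sqrt(23)/ 27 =-15.49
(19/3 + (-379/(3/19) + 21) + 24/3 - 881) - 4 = -3250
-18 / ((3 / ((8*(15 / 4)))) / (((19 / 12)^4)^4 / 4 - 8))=-1412625586414900011845 / 20542695432781824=-68765.35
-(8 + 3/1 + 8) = -19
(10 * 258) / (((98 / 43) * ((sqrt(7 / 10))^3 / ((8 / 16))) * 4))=138675 * sqrt(70) / 4802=241.62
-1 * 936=-936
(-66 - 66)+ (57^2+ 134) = 3251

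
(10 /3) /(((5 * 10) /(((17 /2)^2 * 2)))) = 289 /30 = 9.63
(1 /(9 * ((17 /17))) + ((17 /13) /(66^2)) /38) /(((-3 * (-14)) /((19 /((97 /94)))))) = 1605473 /32957496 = 0.05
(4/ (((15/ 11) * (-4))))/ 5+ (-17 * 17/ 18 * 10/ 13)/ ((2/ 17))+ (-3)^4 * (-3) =-2036533/ 5850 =-348.13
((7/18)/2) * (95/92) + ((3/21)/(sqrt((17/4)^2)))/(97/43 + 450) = 1539508009/7664607216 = 0.20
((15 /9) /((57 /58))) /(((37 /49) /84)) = 397880 /2109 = 188.66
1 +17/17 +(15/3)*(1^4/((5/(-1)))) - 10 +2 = -7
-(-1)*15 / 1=15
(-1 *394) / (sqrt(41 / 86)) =-394 *sqrt(3526) / 41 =-570.63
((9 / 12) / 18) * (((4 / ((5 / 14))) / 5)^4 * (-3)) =-1229312 / 390625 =-3.15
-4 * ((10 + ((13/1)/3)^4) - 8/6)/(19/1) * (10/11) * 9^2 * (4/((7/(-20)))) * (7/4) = 23410400/209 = 112011.48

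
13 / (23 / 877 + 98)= 877 / 6613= 0.13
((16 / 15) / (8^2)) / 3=1 / 180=0.01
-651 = -651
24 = 24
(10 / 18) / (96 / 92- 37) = -0.02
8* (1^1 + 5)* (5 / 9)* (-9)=-240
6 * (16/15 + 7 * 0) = 32/5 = 6.40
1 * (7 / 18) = 7 / 18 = 0.39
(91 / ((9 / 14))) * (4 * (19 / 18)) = 48412 / 81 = 597.68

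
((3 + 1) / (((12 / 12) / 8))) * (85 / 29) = 2720 / 29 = 93.79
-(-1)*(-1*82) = -82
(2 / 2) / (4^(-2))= 16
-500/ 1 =-500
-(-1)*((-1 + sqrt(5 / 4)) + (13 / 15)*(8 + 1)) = 7.92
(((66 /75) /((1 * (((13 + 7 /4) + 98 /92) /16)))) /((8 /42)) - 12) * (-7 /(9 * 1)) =621796 /109125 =5.70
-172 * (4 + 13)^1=-2924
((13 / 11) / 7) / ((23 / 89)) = 1157 / 1771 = 0.65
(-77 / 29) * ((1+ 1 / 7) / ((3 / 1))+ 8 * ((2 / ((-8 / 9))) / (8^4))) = -178145 / 178176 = -1.00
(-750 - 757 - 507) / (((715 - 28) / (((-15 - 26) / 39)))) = 82574 / 26793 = 3.08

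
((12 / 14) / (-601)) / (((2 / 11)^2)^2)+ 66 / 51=-6259 / 572152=-0.01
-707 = -707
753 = 753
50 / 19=2.63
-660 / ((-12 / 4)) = 220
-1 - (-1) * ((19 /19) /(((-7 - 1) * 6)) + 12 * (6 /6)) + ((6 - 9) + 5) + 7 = 959 /48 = 19.98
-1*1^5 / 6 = -1 / 6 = -0.17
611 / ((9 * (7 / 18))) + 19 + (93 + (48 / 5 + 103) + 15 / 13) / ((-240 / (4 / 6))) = 31612927 / 163800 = 193.00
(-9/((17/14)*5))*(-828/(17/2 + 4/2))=9936/85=116.89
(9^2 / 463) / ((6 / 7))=189 / 926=0.20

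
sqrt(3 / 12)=1 / 2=0.50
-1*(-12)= 12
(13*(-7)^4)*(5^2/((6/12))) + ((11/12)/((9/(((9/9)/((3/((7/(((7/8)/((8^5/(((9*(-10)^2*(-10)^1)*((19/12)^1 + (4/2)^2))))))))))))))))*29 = 3176107378258/2035125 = 1560644.86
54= 54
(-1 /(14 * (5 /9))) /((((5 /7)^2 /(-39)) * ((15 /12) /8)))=39312 /625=62.90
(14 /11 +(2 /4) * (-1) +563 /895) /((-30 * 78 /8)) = -27601 /5759325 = -0.00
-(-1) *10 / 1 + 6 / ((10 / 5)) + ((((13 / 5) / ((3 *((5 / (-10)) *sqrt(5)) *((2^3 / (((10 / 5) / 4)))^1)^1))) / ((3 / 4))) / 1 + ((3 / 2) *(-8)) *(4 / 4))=1-13 *sqrt(5) / 450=0.94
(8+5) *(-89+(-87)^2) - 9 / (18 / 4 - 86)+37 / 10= 97243.81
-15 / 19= -0.79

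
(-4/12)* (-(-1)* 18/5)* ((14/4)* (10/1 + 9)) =-79.80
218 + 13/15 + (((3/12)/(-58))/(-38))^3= 2249498082234383/10277938237440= 218.87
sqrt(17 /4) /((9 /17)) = 17 * sqrt(17) /18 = 3.89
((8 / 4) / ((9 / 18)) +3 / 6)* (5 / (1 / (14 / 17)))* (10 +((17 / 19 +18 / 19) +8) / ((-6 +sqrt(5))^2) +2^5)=41580* sqrt(5) / 18259 +243981675 / 310403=791.11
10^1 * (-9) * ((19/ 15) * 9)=-1026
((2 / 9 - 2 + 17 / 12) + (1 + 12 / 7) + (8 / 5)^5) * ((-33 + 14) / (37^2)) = -0.18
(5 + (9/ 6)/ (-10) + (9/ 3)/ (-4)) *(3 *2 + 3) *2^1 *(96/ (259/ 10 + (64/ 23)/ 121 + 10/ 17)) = 3351889728/ 12542729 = 267.24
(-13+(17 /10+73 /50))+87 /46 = -9141 /1150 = -7.95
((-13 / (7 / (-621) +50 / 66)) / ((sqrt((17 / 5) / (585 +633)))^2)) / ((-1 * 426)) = 90135045 / 6153286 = 14.65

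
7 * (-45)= -315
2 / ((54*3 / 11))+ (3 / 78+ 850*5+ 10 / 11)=98480597 / 23166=4251.08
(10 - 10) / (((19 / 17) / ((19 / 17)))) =0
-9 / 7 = -1.29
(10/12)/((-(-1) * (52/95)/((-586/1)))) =-139175/156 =-892.15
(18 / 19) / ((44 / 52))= 234 / 209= 1.12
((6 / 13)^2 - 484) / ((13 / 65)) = -408800 / 169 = -2418.93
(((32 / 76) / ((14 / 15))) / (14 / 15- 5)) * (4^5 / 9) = -12.62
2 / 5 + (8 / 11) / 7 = 194 / 385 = 0.50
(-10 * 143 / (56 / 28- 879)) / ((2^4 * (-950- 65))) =-0.00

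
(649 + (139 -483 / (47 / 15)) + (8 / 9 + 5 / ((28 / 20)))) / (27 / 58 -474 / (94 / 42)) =-109622320 / 36291969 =-3.02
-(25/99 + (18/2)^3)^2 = -5212262416/9801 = -531809.25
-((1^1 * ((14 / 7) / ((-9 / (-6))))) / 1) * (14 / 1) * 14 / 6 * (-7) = 2744 / 9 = 304.89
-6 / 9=-2 / 3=-0.67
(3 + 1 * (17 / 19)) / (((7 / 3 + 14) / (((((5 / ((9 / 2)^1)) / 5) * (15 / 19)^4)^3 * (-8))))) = -2528718750000000 / 2060596189650595891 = -0.00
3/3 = 1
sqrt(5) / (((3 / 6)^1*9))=2*sqrt(5) / 9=0.50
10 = 10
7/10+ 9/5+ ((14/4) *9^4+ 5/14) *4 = 1286011/14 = 91857.93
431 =431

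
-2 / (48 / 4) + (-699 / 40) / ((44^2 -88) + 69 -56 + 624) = -51797 / 298200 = -0.17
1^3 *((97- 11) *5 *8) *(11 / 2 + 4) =32680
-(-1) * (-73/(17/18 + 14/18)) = -1314/31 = -42.39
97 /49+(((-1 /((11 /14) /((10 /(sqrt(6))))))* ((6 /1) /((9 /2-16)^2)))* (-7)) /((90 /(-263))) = 97 /49-103096* sqrt(6) /52371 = -2.84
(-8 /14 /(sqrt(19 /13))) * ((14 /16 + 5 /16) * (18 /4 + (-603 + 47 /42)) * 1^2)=12545 * sqrt(247) /588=335.31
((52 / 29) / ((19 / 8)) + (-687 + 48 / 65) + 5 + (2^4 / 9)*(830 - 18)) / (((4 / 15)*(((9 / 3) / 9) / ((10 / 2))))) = 614893505 / 14326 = 42921.51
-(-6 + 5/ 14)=5.64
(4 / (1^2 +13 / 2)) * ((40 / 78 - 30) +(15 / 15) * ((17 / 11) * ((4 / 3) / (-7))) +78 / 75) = -17262176 / 1126125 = -15.33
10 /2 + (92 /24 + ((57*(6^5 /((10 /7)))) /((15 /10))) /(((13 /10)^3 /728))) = 69498786557 /1014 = 68539237.24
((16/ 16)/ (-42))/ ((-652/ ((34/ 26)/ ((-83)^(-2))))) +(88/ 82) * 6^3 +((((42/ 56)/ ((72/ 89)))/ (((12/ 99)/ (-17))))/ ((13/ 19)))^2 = 14123550511980551/ 388595171328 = 36345.15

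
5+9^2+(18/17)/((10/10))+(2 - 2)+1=1497/17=88.06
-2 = -2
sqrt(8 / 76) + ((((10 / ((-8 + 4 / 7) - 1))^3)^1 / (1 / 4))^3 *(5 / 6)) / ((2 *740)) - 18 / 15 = -1.04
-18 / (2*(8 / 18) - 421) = 0.04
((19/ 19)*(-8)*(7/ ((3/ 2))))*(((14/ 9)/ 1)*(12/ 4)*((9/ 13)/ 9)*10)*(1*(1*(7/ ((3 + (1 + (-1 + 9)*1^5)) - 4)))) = -13720/ 117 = -117.26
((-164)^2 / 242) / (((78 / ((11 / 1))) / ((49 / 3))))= 329476 / 1287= 256.00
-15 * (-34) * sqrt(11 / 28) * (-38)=-9690 * sqrt(77) / 7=-12147.06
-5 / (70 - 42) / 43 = -5 / 1204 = -0.00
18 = 18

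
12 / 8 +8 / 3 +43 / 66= 4.82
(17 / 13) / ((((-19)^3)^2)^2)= 17 / 28773093947860093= 0.00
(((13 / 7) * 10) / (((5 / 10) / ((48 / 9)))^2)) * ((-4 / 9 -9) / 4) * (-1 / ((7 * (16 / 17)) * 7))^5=7844709925 / 328014778742784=0.00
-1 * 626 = -626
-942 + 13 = -929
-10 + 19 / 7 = -51 / 7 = -7.29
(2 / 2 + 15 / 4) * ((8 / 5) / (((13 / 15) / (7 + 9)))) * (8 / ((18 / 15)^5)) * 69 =10925000 / 351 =31125.36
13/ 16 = 0.81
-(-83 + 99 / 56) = 81.23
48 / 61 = 0.79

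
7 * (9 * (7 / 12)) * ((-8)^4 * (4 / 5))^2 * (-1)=-9865003008 / 25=-394600120.32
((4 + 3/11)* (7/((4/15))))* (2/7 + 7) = 35955/44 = 817.16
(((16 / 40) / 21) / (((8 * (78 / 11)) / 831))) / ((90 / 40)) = 3047 / 24570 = 0.12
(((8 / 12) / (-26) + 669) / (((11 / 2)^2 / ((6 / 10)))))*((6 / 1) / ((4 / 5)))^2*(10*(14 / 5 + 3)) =68094900 / 1573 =43289.83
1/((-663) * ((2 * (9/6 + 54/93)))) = -0.00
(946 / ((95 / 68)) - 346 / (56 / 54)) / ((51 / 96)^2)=233905664 / 192185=1217.09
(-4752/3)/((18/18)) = -1584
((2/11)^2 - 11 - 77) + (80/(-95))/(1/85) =-366796/2299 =-159.55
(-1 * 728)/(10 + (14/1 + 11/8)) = -832/29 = -28.69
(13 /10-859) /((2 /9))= -77193 /20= -3859.65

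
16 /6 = 8 /3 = 2.67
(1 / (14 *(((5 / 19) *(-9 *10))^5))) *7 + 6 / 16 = 0.37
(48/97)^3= 110592/912673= 0.12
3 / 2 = 1.50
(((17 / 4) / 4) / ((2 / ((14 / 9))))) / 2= 119 / 288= 0.41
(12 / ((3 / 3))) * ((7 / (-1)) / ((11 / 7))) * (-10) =534.55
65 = 65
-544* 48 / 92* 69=-19584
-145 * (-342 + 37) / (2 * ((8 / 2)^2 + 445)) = 44225 / 922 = 47.97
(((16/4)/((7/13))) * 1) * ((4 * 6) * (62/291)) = 25792/679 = 37.99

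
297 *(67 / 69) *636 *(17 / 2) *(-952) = -34136814096 / 23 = -1484209308.52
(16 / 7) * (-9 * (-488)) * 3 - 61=210389 / 7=30055.57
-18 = -18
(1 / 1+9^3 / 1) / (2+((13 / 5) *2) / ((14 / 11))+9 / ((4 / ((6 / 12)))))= 204400 / 2019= 101.24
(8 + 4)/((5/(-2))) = -24/5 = -4.80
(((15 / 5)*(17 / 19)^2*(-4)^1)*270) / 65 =-187272 / 4693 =-39.90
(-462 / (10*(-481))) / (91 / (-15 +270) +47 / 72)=282744 / 2972099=0.10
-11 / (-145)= 11 / 145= 0.08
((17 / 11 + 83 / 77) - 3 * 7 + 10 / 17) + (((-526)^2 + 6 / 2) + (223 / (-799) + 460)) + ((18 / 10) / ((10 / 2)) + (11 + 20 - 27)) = 426239484282 / 1538075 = 277125.29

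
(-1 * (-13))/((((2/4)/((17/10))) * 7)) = 221/35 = 6.31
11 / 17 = 0.65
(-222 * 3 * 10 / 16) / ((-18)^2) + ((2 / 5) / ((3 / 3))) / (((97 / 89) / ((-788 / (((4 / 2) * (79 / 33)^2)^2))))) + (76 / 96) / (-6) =-820169487277 / 226689471420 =-3.62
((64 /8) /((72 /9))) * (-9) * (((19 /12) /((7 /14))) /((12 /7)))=-133 /8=-16.62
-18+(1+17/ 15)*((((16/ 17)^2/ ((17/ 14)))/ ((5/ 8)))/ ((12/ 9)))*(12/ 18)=-6173798/ 368475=-16.75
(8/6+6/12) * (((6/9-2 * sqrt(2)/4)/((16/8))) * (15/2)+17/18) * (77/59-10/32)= 319517/50976-51535 * sqrt(2)/15104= 1.44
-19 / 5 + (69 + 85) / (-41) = -1549 / 205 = -7.56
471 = 471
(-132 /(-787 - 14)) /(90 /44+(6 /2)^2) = 968 /64881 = 0.01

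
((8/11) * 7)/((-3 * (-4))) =14/33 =0.42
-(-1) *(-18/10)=-9/5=-1.80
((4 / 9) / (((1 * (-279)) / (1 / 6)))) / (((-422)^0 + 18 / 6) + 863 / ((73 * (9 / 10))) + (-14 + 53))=-146 / 30869397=-0.00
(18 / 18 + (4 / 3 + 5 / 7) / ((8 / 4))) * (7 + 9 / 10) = 1343 / 84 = 15.99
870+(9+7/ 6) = 5281/ 6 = 880.17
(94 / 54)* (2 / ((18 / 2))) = 94 / 243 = 0.39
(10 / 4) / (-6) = -5 / 12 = -0.42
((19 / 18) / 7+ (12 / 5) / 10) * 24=4924 / 525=9.38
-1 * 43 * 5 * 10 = -2150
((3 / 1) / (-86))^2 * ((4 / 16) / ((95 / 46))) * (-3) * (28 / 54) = -161 / 702620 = -0.00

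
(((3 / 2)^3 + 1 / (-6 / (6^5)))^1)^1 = -10341 / 8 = -1292.62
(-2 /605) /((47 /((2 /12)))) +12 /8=255913 /170610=1.50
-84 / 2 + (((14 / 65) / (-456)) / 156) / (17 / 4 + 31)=-3422797567 / 81495180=-42.00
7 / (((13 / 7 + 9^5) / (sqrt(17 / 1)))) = 49 * sqrt(17) / 413356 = 0.00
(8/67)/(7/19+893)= 76/568629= 0.00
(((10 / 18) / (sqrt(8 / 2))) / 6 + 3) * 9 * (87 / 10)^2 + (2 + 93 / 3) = 843267 / 400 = 2108.17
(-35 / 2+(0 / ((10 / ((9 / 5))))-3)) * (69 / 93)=-943 / 62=-15.21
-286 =-286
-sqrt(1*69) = -sqrt(69) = -8.31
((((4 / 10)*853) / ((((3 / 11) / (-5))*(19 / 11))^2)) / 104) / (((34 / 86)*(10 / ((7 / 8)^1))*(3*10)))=3759120673 / 1378615680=2.73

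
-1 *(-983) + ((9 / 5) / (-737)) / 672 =811407517 / 825440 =983.00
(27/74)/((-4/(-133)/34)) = 61047/148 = 412.48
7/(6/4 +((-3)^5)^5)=-14/1694577218883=-0.00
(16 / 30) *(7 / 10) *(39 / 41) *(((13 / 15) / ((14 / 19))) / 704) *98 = 157339 / 2706000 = 0.06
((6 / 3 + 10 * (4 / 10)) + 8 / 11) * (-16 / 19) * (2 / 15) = -0.76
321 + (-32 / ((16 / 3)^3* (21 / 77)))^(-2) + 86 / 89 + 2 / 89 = 282325433 / 872289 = 323.66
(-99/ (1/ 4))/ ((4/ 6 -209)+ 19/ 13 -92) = 3861/ 2914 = 1.32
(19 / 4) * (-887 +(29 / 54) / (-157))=-142880285 / 33912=-4213.27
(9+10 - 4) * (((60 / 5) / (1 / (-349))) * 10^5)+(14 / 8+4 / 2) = -25127999985 / 4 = -6281999996.25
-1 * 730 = -730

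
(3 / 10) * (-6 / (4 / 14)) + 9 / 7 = -351 / 70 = -5.01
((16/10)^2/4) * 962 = 615.68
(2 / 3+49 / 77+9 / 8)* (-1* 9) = -1923 / 88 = -21.85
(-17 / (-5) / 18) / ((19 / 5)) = 0.05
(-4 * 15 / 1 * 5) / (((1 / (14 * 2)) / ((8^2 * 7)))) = -3763200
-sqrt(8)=-2 * sqrt(2)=-2.83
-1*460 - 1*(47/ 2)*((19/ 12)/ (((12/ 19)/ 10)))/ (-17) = -1041245/ 2448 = -425.35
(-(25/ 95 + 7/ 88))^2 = 328329/ 2795584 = 0.12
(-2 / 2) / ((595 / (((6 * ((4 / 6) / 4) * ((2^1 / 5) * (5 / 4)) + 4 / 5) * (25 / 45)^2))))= -13 / 19278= -0.00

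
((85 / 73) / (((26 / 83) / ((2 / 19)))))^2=49773025 / 325116961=0.15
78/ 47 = 1.66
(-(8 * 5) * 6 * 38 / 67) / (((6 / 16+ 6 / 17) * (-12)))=103360 / 6633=15.58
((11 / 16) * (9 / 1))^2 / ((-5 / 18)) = -88209 / 640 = -137.83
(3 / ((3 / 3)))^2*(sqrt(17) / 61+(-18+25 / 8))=-1071 / 8+9*sqrt(17) / 61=-133.27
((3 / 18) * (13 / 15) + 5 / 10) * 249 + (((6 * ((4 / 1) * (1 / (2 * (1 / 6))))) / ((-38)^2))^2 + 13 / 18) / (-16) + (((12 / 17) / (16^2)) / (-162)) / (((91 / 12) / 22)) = 15524157799093 / 96771161760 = 160.42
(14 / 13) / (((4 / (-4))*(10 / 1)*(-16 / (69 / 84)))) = 23 / 4160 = 0.01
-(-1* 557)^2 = -310249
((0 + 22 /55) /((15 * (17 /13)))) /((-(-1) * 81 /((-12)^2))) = 416 /11475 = 0.04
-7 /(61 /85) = -9.75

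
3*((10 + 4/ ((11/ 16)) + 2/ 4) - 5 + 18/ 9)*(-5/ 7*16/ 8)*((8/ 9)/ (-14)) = 5860/ 1617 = 3.62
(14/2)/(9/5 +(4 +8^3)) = 35/2589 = 0.01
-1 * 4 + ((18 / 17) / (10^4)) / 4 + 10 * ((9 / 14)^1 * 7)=13940009 / 340000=41.00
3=3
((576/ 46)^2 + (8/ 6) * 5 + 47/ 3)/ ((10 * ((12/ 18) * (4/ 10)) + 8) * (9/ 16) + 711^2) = 284275/ 802271349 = 0.00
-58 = -58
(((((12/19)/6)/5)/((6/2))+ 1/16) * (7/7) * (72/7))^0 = 1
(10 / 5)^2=4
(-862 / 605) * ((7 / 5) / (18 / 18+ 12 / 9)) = -2586 / 3025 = -0.85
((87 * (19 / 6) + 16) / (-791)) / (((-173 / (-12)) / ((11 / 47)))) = -38478 / 6431621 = -0.01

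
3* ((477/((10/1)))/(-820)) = -0.17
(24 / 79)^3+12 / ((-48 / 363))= -178917861 / 1972156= -90.72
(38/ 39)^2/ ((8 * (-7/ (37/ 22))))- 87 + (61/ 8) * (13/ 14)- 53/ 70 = -108022427/ 1338480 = -80.71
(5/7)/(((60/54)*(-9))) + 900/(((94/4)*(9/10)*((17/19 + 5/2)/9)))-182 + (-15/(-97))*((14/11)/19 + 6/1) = -39187379537/573604262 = -68.32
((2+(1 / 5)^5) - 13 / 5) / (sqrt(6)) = -937 * sqrt(6) / 9375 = -0.24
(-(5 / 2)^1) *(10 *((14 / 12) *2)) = -175 / 3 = -58.33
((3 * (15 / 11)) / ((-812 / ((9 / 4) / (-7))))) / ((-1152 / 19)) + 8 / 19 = 256082059 / 608233472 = 0.42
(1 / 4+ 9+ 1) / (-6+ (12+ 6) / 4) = -41 / 6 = -6.83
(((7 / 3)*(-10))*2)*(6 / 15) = -56 / 3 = -18.67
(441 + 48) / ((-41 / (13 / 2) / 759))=-4824963 / 82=-58841.01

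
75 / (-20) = -15 / 4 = -3.75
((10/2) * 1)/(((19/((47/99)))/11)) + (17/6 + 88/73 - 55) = -1237987/24966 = -49.59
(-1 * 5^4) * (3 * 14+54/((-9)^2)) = -80000/3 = -26666.67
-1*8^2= -64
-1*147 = -147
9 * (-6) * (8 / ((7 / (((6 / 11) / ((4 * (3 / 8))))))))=-1728 / 77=-22.44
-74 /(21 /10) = -740 /21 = -35.24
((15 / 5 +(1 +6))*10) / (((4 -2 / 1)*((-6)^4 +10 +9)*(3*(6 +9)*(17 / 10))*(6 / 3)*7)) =10 / 281673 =0.00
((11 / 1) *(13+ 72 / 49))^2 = 60824401 / 2401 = 25332.95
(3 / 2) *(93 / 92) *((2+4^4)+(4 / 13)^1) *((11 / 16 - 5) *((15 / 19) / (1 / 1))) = -21079845 / 15808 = -1333.49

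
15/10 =3/2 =1.50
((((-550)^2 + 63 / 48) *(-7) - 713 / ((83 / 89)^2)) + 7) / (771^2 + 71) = -3.56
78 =78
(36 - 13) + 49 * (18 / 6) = 170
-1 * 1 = -1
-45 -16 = -61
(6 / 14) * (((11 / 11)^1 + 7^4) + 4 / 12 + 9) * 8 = 57872 / 7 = 8267.43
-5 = -5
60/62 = 30/31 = 0.97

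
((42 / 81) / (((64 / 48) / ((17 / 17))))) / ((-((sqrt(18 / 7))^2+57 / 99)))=-539 / 4362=-0.12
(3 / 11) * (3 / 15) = 3 / 55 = 0.05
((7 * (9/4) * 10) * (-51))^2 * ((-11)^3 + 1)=-171626009625/2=-85813004812.50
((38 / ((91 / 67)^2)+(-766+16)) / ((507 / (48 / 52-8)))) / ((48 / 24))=277847728 / 54580071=5.09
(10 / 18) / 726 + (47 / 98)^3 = 0.11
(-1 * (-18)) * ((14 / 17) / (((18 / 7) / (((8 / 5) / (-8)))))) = -98 / 85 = -1.15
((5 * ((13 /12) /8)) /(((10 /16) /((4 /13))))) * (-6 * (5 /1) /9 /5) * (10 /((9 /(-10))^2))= -2000 /729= -2.74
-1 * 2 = -2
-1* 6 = -6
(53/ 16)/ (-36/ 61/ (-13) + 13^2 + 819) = 42029/ 12536320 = 0.00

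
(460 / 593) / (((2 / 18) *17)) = 4140 / 10081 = 0.41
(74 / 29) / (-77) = -74 / 2233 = -0.03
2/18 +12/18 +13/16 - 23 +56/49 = -20429/1008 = -20.27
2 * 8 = 16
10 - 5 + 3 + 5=13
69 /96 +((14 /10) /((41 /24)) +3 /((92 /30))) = 2.52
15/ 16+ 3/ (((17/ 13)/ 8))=5247/ 272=19.29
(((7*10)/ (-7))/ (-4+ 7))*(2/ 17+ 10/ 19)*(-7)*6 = 29120/ 323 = 90.15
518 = 518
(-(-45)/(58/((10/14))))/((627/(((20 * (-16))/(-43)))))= 12000/1824361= 0.01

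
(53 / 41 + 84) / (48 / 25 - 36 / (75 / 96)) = -87425 / 45264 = -1.93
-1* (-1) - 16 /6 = -5 /3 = -1.67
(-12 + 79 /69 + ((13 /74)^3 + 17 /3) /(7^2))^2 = 4418122845156800641 /38307567886668864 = 115.33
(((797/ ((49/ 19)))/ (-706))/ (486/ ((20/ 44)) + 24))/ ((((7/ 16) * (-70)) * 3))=0.00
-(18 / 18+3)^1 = -4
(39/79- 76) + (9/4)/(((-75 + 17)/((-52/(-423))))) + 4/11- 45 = -284616601/2368894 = -120.15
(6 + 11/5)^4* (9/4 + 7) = 104553157/2500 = 41821.26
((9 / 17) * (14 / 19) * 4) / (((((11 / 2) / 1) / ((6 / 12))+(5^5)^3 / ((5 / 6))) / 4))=288 / 1689801897829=0.00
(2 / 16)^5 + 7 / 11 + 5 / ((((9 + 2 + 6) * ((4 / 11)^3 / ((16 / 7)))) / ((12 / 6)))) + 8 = 1569834269 / 42893312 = 36.60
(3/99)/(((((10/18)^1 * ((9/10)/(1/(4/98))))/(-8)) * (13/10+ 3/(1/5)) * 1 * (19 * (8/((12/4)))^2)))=-735/136268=-0.01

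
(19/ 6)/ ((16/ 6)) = 19/ 16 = 1.19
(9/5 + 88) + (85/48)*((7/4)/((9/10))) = 402811/4320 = 93.24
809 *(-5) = -4045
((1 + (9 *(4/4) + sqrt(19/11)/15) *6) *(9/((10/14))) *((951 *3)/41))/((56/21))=539217 *sqrt(209)/45100 + 5931387/328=18256.34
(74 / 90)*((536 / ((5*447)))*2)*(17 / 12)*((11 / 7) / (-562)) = -927146 / 593493075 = -0.00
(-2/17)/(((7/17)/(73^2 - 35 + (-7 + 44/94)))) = -497022/329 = -1510.71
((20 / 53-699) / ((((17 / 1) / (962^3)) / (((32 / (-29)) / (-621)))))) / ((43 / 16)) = -16877717103849472 / 697722687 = -24189720.96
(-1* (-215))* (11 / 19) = 2365 / 19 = 124.47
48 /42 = 8 /7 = 1.14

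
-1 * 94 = -94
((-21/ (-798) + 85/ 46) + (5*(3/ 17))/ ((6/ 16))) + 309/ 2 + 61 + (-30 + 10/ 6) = 8531185/ 44574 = 191.39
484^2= 234256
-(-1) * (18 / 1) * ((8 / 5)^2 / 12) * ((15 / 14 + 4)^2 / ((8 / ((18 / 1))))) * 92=25043688 / 1225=20443.83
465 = 465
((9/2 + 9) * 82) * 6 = 6642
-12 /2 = -6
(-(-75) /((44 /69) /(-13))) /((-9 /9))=1528.98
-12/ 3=-4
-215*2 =-430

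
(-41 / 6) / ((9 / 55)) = -2255 / 54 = -41.76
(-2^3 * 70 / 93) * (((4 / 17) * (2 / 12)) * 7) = -7840 / 4743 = -1.65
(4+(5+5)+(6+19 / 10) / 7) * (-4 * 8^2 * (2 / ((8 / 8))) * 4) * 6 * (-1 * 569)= 3702196224 / 35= 105777034.97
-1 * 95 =-95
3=3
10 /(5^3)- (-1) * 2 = 52 /25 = 2.08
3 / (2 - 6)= -3 / 4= -0.75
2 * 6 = 12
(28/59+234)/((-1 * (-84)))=6917/2478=2.79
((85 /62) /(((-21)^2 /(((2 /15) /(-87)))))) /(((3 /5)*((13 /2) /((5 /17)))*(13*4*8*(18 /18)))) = -25 /28944678672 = -0.00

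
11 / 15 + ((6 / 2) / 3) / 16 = 191 / 240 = 0.80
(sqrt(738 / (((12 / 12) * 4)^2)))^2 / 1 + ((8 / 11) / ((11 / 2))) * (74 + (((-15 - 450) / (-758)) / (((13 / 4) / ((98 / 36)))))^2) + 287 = 72528302495657 / 211486666248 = 342.95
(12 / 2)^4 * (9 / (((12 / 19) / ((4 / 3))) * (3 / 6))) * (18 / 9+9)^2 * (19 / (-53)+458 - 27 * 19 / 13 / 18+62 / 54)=1874677542672 / 689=2720867260.77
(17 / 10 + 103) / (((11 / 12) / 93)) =584226 / 55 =10622.29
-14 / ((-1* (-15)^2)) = 14 / 225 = 0.06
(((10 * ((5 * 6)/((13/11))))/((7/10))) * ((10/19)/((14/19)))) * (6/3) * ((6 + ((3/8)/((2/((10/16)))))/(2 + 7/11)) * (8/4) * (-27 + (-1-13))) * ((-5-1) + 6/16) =853797965625/591136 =1444334.24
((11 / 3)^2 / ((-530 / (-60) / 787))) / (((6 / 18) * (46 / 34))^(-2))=100750166 / 413559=243.62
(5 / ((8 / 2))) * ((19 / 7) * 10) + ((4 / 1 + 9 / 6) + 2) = 290 / 7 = 41.43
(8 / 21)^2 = 64 / 441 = 0.15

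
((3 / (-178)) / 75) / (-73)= 1 / 324850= 0.00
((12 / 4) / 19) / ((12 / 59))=0.78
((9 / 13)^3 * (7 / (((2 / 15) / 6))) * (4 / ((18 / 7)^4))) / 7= 12005 / 8788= 1.37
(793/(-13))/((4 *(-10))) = 61/40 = 1.52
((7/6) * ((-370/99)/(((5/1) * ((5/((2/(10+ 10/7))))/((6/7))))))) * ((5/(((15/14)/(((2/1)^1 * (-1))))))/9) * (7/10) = 12691/668250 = 0.02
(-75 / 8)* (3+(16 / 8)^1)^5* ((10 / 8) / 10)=-234375 / 64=-3662.11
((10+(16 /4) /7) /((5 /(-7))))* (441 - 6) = -6438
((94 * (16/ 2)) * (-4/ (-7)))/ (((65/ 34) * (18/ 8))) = 409088/ 4095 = 99.90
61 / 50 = 1.22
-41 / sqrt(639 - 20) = -41*sqrt(619) / 619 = -1.65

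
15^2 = 225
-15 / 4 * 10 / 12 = -25 / 8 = -3.12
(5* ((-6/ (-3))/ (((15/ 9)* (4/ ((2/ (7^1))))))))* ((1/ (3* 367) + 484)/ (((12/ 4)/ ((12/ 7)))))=2131540/ 17983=118.53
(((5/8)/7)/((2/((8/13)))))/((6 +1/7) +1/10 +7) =25/12051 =0.00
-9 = -9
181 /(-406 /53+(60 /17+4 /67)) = -10926427 /245770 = -44.46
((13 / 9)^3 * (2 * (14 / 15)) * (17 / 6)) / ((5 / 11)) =5751746 / 164025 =35.07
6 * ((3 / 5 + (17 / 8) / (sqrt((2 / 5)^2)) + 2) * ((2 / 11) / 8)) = 1899 / 1760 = 1.08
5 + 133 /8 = 173 /8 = 21.62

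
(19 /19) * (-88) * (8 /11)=-64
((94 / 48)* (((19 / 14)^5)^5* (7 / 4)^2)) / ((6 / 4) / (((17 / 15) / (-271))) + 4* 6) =-74368120054916615539751078614118701 / 2006365900309219151686800053895168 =-37.07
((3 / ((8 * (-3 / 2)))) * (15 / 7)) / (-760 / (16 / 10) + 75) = 0.00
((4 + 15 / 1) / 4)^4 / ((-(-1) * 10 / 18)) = 1172889 / 1280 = 916.32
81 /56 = 1.45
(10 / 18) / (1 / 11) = 55 / 9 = 6.11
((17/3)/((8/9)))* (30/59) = 765/236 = 3.24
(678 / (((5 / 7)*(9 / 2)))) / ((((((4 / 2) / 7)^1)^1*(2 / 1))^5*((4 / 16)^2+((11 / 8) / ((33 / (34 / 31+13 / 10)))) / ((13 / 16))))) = 5357617811 / 286928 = 18672.34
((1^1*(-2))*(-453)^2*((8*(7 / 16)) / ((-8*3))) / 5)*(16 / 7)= 136806 / 5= 27361.20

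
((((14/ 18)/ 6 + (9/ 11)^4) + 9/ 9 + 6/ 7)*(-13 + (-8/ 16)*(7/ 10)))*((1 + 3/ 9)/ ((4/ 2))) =-1199314961/ 55342980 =-21.67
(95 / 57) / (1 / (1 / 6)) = 5 / 18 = 0.28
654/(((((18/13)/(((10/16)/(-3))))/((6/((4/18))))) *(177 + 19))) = -21255/1568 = -13.56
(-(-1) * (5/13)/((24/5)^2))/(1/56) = 875/936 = 0.93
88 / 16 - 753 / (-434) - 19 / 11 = 13147 / 2387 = 5.51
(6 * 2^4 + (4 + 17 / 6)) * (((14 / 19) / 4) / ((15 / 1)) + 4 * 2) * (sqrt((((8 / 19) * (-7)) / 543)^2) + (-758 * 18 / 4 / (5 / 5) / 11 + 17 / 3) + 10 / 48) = -778263120993881 / 3105004320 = -250648.00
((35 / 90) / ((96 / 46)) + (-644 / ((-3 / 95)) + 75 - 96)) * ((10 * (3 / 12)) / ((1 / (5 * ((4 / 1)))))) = 440046425 / 432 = 1018625.98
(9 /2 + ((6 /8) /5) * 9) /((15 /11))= 429 /100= 4.29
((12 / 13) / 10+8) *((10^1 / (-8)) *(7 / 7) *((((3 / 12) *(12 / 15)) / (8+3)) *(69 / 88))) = -18147 / 125840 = -0.14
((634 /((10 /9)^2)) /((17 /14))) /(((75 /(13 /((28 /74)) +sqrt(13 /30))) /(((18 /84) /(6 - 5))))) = 8559 * sqrt(390) /212500 +12350637 /297500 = 42.31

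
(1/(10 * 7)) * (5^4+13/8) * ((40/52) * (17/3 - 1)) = 1671/52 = 32.13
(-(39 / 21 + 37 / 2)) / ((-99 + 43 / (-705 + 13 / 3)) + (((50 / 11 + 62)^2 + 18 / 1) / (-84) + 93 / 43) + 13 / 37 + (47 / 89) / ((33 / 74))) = 3079245979359 / 22431301698130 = 0.14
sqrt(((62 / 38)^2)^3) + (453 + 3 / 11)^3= 850193236290725 / 9129329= 93127680.72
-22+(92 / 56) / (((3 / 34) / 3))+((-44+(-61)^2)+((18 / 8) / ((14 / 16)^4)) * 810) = 16374728 / 2401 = 6819.96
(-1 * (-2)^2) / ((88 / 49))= -49 / 22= -2.23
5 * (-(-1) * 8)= 40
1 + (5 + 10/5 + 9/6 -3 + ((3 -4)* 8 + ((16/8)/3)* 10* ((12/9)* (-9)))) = -163/2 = -81.50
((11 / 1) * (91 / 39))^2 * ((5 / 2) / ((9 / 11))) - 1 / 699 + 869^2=757173.93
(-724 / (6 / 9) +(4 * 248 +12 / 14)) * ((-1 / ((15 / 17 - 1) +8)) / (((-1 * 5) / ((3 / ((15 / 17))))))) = -94214 / 11725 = -8.04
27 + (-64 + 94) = 57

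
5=5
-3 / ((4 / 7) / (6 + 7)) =-68.25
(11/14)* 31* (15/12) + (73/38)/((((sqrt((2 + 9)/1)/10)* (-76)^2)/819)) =298935* sqrt(11)/1207184 + 1705/56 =31.27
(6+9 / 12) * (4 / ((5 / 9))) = 243 / 5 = 48.60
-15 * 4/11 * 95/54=-950/99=-9.60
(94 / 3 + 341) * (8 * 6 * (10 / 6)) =89360 / 3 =29786.67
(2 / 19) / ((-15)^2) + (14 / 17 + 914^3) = 55491137590084 / 72675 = 763551944.82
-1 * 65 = -65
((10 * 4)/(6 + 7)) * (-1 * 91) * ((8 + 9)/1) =-4760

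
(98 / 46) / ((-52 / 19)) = -931 / 1196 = -0.78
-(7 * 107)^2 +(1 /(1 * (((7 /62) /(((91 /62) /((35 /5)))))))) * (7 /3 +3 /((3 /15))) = -11780345 /21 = -560968.81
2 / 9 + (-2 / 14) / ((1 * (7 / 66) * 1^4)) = -496 / 441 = -1.12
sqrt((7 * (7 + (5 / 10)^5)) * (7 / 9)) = 35 * sqrt(2) / 8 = 6.19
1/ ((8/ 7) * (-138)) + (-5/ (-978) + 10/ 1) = 1799299/ 179952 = 10.00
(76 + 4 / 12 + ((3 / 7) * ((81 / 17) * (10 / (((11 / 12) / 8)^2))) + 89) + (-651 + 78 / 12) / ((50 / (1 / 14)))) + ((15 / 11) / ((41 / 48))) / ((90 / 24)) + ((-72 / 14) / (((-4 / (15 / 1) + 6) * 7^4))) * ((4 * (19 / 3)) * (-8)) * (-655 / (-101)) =6355339872566533603 / 3693596314762200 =1720.64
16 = 16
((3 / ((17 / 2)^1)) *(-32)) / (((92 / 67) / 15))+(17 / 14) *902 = 2660117 / 2737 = 971.91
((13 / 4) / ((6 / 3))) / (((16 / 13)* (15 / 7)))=1183 / 1920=0.62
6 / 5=1.20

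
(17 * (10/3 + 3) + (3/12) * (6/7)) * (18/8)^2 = 122337/224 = 546.15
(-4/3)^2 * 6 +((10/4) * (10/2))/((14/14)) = 23.17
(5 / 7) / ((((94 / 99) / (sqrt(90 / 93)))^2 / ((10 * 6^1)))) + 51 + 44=67590785 / 479353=141.00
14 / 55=0.25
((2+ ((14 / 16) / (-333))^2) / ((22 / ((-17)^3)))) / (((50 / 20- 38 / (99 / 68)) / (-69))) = -1305.79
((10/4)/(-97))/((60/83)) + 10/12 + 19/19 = 1395/776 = 1.80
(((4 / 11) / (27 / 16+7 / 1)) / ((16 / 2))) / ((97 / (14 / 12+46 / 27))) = 620 / 4004451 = 0.00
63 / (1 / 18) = 1134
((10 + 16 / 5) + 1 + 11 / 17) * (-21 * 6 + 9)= -147654 / 85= -1737.11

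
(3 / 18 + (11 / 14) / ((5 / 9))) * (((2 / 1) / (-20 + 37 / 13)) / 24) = -1079 / 140490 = -0.01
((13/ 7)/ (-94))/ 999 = -13/ 657342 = -0.00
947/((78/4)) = 1894/39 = 48.56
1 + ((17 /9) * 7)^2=14242 /81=175.83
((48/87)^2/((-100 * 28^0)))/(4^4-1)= -64/5361375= -0.00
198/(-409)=-198/409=-0.48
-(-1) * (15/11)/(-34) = -15/374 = -0.04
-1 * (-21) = 21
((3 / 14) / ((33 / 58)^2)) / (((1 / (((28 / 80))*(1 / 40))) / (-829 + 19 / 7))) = -202681 / 42350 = -4.79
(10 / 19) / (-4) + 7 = 261 / 38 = 6.87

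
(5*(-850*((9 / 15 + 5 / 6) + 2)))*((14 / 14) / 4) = -43775 / 12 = -3647.92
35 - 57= -22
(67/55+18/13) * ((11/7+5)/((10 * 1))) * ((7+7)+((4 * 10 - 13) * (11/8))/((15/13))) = 79057141/1001000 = 78.98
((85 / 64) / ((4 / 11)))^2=874225 / 65536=13.34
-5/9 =-0.56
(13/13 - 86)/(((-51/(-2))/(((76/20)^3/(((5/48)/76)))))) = -16681088/125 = -133448.70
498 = 498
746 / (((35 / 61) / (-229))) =-10420874 / 35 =-297739.26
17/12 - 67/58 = 91/348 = 0.26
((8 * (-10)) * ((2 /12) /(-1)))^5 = 102400000 /243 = 421399.18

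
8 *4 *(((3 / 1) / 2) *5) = 240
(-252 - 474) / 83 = -726 / 83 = -8.75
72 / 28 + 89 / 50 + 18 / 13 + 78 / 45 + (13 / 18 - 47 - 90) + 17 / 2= -120.31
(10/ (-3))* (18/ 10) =-6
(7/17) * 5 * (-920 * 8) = -257600/17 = -15152.94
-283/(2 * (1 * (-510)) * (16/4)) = 283/4080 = 0.07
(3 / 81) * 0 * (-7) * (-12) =0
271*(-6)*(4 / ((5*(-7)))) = 6504 / 35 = 185.83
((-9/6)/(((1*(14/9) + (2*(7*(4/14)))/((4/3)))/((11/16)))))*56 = -2079/164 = -12.68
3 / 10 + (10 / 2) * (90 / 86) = 2379 / 430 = 5.53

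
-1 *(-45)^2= -2025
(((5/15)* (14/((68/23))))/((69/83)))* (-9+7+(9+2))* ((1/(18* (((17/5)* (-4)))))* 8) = -2905/5202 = -0.56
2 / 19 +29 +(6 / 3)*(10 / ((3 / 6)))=1313 / 19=69.11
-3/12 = -1/4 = -0.25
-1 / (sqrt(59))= -sqrt(59) / 59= -0.13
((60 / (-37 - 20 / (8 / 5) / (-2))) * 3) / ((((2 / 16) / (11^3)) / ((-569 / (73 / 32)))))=46530908160 / 2993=15546578.07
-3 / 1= -3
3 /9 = 1 /3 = 0.33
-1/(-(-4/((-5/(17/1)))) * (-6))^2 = -25/166464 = -0.00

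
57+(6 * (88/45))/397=339611/5955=57.03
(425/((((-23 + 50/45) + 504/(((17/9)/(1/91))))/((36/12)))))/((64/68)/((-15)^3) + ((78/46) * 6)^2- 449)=15394065643125/79076059706399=0.19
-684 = -684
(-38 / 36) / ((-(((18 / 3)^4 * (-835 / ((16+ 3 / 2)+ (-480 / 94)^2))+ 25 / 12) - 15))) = -1463114 / 34440980631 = -0.00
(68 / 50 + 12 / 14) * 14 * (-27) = -20952 / 25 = -838.08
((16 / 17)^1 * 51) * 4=192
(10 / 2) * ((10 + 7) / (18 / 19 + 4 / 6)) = 4845 / 92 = 52.66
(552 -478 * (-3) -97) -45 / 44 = 1887.98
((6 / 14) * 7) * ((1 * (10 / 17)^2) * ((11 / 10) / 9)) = 0.13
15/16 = 0.94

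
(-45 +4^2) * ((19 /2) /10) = -551 /20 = -27.55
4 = 4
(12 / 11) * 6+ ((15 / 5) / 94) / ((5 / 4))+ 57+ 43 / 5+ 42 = 295132 / 2585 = 114.17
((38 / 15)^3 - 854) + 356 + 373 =-367003 / 3375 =-108.74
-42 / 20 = -21 / 10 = -2.10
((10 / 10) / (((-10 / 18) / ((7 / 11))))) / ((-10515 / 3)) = 63 / 192775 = 0.00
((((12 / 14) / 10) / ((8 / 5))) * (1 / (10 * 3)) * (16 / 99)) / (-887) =-0.00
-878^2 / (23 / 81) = -2714852.35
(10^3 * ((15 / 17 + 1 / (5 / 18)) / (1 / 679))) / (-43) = -51739800 / 731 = -70779.48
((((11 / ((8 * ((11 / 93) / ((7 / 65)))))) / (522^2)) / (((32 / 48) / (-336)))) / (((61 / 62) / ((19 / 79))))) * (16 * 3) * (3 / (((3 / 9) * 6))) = -0.04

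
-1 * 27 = -27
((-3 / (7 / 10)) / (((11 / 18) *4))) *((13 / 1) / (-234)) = 15 / 154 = 0.10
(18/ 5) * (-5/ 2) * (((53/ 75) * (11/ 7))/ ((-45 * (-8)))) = -583/ 21000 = -0.03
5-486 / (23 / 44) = -21269 / 23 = -924.74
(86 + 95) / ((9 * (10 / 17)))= 34.19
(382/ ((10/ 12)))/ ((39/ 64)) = 48896/ 65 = 752.25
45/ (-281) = -45/ 281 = -0.16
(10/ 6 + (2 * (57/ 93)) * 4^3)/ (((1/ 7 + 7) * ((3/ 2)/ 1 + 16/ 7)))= 365099/ 123225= 2.96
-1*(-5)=5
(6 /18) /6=1 /18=0.06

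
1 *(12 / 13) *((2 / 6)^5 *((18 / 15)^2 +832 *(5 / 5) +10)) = 6488 / 2025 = 3.20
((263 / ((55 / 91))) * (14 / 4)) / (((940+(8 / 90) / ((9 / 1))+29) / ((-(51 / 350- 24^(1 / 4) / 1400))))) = -98867223 / 431693900+1938573 * 24^(1 / 4) / 1726775600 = -0.23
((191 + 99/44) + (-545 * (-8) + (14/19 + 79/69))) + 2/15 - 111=38842877/8740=4444.27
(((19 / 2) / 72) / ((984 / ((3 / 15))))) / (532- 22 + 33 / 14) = 0.00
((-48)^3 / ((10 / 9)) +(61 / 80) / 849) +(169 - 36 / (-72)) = -1349751055 / 13584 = -99363.30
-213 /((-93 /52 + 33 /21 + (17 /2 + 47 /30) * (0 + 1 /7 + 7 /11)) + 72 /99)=-77532 /3041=-25.50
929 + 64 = 993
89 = 89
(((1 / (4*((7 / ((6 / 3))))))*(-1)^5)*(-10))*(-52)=-260 / 7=-37.14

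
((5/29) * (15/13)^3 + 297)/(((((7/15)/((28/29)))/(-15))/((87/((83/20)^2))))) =-20454806880000/438918857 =-46602.71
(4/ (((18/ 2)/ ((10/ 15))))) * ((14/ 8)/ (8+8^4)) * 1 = 7/ 55404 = 0.00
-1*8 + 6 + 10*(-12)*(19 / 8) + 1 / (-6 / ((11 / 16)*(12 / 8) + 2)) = -55201 / 192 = -287.51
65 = 65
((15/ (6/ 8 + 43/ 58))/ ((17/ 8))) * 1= 13920/ 2941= 4.73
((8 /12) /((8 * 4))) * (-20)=-5 /12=-0.42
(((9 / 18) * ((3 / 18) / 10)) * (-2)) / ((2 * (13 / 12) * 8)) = -1 / 1040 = -0.00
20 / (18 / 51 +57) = 68 / 195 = 0.35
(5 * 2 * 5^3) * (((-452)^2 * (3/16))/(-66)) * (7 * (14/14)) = -55864375/11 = -5078579.55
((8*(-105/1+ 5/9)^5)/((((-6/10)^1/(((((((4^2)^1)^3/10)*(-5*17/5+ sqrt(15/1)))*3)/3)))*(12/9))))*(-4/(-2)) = -1336542276700921.46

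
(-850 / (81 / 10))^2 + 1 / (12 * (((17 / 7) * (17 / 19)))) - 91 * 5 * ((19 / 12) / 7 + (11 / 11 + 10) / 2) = 15940116619 / 1896129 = 8406.66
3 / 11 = 0.27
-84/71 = -1.18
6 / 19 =0.32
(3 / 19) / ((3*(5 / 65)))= 13 / 19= 0.68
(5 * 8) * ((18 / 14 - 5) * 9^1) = -9360 / 7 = -1337.14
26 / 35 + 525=18401 / 35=525.74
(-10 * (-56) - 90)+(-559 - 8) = -97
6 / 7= 0.86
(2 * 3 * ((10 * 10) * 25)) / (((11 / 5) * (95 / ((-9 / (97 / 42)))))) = -5670000 / 20273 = -279.68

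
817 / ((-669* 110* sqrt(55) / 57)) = -0.09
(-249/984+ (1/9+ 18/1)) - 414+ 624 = 672637/2952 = 227.86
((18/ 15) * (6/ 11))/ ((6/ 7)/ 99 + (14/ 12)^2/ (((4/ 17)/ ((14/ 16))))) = 290304/ 2248775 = 0.13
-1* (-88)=88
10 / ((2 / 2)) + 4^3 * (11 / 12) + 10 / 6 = 211 / 3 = 70.33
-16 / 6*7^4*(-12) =76832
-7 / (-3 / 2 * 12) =7 / 18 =0.39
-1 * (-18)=18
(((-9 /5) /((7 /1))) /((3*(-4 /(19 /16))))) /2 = 0.01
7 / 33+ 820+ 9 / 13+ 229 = 450409 / 429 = 1049.90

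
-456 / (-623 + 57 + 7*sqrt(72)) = 4788*sqrt(2) / 79207 + 64524 / 79207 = 0.90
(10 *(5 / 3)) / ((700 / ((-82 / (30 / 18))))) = -41 / 35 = -1.17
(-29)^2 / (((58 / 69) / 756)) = 756378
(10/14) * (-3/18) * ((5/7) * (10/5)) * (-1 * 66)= 11.22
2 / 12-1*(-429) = 2575 / 6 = 429.17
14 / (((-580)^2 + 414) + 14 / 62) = 434 / 10441241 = 0.00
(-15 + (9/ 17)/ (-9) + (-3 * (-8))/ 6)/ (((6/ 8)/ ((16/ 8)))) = -1504/ 51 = -29.49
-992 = -992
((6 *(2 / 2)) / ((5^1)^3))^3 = 216 / 1953125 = 0.00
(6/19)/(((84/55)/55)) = 3025/266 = 11.37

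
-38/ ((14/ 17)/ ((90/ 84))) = -4845/ 98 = -49.44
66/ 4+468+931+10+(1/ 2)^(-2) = 2859/ 2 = 1429.50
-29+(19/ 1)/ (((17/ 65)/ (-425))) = -30904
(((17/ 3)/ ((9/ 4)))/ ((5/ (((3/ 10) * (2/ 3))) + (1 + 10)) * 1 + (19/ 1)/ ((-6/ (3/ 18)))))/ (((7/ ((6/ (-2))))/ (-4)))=1088/ 8939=0.12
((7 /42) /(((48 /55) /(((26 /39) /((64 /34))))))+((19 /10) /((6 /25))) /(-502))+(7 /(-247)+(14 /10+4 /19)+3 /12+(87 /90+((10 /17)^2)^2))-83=-28643129729086777 /357906915325440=-80.03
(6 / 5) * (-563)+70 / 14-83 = -3768 / 5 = -753.60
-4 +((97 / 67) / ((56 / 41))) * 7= 1833 / 536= 3.42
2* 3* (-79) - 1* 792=-1266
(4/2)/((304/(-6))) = -3/76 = -0.04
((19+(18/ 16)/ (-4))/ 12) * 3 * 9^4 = 3930039/ 128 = 30703.43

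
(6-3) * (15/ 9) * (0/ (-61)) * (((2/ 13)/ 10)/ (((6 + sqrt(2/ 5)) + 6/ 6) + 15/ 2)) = 0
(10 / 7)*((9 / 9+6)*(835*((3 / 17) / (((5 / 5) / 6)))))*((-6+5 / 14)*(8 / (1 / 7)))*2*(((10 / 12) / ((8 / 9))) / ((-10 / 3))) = 1571519.12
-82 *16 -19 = -1331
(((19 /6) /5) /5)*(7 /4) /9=133 /5400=0.02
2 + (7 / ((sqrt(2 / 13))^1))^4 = 101444.25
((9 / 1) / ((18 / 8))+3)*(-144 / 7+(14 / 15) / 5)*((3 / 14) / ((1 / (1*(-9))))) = 48159 / 175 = 275.19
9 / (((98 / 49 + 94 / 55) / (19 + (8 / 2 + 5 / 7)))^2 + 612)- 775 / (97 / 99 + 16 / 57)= -2065798447662125 / 3360000871224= -614.82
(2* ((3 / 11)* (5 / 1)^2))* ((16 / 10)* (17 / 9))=1360 / 33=41.21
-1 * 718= -718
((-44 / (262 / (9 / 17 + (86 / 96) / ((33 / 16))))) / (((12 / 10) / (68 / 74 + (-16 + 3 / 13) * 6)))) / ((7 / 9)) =365501480 / 22494927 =16.25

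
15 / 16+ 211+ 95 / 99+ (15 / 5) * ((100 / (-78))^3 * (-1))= 219.22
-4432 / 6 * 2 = -4432 / 3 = -1477.33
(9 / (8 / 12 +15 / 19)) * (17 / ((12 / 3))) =8721 / 332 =26.27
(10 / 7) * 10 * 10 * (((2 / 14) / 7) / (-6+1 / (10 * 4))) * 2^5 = -1280000 / 81977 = -15.61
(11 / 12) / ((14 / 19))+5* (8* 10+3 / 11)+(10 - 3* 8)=718147 / 1848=388.61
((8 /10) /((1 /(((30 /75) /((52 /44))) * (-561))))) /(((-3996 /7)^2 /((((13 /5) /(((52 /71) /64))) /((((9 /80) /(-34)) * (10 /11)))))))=171293268608 /4865254875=35.21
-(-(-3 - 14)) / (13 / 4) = -68 / 13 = -5.23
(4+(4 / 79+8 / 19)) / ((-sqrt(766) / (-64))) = 214784 * sqrt(766) / 574883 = 10.34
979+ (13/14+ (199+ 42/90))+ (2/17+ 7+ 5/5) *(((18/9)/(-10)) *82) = 3735169/3570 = 1046.27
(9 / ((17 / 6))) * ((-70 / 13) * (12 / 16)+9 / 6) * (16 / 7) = -28512 / 1547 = -18.43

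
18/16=1.12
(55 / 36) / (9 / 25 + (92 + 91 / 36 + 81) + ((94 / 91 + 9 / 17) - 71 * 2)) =193375 / 4487023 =0.04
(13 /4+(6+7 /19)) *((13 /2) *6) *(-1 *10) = -142545 /38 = -3751.18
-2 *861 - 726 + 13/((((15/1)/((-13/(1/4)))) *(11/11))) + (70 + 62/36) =-217921/90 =-2421.34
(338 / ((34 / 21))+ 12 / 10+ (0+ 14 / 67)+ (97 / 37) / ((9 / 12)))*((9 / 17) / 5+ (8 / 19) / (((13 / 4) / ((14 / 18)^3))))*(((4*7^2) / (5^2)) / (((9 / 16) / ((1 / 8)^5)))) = 16900325813976647 / 1114583458921920000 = 0.02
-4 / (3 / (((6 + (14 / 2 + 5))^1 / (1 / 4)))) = -96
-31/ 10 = -3.10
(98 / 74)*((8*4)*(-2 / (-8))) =392 / 37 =10.59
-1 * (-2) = 2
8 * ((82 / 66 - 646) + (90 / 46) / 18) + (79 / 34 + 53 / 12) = -265825069 / 51612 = -5150.45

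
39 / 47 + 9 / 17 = 1086 / 799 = 1.36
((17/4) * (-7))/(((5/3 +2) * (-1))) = 357/44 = 8.11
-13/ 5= -2.60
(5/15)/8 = 1/24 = 0.04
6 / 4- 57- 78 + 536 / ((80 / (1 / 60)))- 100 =-140033 / 600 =-233.39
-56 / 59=-0.95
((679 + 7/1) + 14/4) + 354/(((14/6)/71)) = 160457/14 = 11461.21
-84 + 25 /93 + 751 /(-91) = -778460 /8463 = -91.98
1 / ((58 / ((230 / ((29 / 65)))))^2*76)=55875625 / 53753356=1.04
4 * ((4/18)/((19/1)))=8/171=0.05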